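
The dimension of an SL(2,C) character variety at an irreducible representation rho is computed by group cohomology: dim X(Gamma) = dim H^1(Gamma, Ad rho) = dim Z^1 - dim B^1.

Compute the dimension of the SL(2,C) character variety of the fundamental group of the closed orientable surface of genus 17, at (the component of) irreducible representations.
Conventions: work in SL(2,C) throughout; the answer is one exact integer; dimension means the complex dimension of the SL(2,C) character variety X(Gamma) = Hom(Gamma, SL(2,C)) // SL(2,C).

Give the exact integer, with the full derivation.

96

Gamma = pi_1(Sigma_17) = < a_1, b_1, ..., a_17, b_17 | prod [a_i, b_i] > has 2g = 34 generators and 1 relator.
A cocycle assigns one sl_2 vector per generator subject to the relator condition d_2(z) = 0: dim of the unconstrained space is 3*2g = 102.
d_2 is surjective at irreducible rho (its cokernel H^2 is dual to H^0 = 0), so dim Z^1 = 102 - 3 = 99.
Coboundaries contribute dim B^1 = 3 (injective at irreducible rho).
dim H^1 = 99 - 3 = 96 = dim X.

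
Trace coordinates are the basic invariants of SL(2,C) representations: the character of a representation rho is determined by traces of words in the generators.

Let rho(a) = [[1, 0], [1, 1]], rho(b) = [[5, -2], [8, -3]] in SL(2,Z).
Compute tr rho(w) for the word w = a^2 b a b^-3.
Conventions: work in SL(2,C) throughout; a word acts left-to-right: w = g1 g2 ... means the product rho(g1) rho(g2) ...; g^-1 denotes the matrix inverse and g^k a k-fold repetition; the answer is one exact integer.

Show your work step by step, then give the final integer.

-10

rho(a) = [[1, 0], [1, 1]]
... * rho(a) = [[1, 0], [1, 1]]  ->  [[1, 0], [2, 1]]
... * rho(b) = [[5, -2], [8, -3]]  ->  [[5, -2], [18, -7]]
... * rho(a) = [[1, 0], [1, 1]]  ->  [[3, -2], [11, -7]]
... * rho(b^-1) = [[-3, 2], [-8, 5]]  ->  [[7, -4], [23, -13]]
... * rho(b^-1) = [[-3, 2], [-8, 5]]  ->  [[11, -6], [35, -19]]
... * rho(b^-1) = [[-3, 2], [-8, 5]]  ->  [[15, -8], [47, -25]]
tr = 15 + -25 = -10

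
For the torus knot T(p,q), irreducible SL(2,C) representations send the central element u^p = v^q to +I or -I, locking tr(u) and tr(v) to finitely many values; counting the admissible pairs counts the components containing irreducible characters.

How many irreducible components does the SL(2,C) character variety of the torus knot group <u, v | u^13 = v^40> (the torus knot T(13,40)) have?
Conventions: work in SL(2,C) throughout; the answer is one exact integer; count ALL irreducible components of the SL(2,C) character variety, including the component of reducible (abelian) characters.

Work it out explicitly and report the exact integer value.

In the torus knot group T(13,40), u^13 = v^40 is central, so an irreducible representation sends it to +I or -I (Schur).
This locks tr(u) to 2*cos(pi*alpha/13), alpha in 1..12, and tr(v) to 2*cos(pi*beta/40), beta in 1..39, on each component of irreducible characters.
The two central values (-1)^alpha I and (-1)^beta I must be the same matrix, so alpha and beta share a parity.
Counting: 6 odd alphas x 20 odd betas + 6 even alphas x 19 even betas = 120 + 114 = 234.
components with irreducible characters: 234; plus the single component of reducible (abelian) characters: total 235.

235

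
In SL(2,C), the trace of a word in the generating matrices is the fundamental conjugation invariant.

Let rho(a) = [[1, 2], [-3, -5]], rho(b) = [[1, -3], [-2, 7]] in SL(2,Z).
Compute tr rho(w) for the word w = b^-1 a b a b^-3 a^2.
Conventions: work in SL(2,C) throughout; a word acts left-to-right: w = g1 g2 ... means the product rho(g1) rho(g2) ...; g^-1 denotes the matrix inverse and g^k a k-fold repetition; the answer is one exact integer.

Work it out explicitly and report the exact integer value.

rho(b^-1) = [[7, 3], [2, 1]]
... * rho(a) = [[1, 2], [-3, -5]]  ->  [[-2, -1], [-1, -1]]
... * rho(b) = [[1, -3], [-2, 7]]  ->  [[0, -1], [1, -4]]
... * rho(a) = [[1, 2], [-3, -5]]  ->  [[3, 5], [13, 22]]
... * rho(b^-1) = [[7, 3], [2, 1]]  ->  [[31, 14], [135, 61]]
... * rho(b^-1) = [[7, 3], [2, 1]]  ->  [[245, 107], [1067, 466]]
... * rho(b^-1) = [[7, 3], [2, 1]]  ->  [[1929, 842], [8401, 3667]]
... * rho(a) = [[1, 2], [-3, -5]]  ->  [[-597, -352], [-2600, -1533]]
... * rho(a) = [[1, 2], [-3, -5]]  ->  [[459, 566], [1999, 2465]]
tr = 459 + 2465 = 2924

2924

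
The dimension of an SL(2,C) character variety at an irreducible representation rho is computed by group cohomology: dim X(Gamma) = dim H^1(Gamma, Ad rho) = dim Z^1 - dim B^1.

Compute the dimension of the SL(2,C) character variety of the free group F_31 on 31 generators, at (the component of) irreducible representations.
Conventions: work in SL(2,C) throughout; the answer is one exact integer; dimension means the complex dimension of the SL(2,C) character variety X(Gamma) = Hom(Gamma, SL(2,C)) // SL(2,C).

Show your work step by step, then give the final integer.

Gamma = F_31 has 31 generators and no relators.
Z^1(Gamma, Ad rho) = (sl_2)^31: a cocycle is a free choice of one sl_2 vector per generator, so dim Z^1 = 3*31 = 93.
dim B^1 = 3: the coboundary map is injective because an irreducible image has centralizer 0 in sl_2.
Therefore dim X = 93 - 3 = 90.

90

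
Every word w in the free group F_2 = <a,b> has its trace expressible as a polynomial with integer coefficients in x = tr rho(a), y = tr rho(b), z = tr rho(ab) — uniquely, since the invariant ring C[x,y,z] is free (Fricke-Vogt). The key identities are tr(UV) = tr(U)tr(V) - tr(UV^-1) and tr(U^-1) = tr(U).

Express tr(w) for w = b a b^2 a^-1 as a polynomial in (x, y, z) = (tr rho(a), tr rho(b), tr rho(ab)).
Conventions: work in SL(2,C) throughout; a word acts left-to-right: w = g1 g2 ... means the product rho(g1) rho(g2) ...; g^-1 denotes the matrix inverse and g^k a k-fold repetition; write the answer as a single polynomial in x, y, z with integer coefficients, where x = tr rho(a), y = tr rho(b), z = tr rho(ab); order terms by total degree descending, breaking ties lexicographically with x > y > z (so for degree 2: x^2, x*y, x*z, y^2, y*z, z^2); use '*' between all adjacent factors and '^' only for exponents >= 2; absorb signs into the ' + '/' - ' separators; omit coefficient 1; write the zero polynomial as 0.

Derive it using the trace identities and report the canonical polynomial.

trace(b a b) = trace(b) trace(a b) - trace(a)  (reduce the b square) = y*z - x
trace(b a b^2) = trace(b) trace(b a b) - trace(b a)  (reduce the b square) = y^2*z - x*y - z
trace(a b a b) = trace(b a) trace(b a) - trace(1)  (split on b) = z^2 - 2
trace(a b a) = trace(a) trace(b a) - trace(b)  (reduce the a square) = x*z - y
trace(b a b^2 a) = trace(b) trace(a b a b) - trace(a b a)  (reduce the b square) = y*z^2 - x*z - y
trace(b a b^2 a^-1) = trace(b a b^2) trace(a) - trace(b a b^2 a)  (eliminate a^-1) = x*y^2*z - x^2*y - y*z^2 + y

x*y^2*z - x^2*y - y*z^2 + y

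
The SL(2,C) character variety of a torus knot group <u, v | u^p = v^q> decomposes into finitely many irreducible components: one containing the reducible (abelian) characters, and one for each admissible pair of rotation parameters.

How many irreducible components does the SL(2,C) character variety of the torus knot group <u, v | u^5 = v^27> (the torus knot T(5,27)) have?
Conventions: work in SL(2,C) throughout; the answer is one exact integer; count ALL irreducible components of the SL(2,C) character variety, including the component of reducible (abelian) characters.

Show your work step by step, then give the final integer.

Gamma = < u, v | u^5 = v^27 > (torus knot T(5,27)); the central element u^5 = v^27 acts as +I or -I in any irreducible SL(2,C) representation.
On an irreducible component, tr(u) is locked at 2*cos(pi*alpha/5) for some alpha in 1..4, and tr(v) at 2*cos(pi*beta/27) for some beta in 1..26.
u^5 = (-1)^alpha I and v^27 = (-1)^beta I must agree, so alpha and beta have equal parity.
Counting: 2 odd alphas x 13 odd betas + 2 even alphas x 13 even betas = 26 + 26 = 52.
That is 52 components of irreducible characters, and with the reducible (abelian) component the total is 53.

53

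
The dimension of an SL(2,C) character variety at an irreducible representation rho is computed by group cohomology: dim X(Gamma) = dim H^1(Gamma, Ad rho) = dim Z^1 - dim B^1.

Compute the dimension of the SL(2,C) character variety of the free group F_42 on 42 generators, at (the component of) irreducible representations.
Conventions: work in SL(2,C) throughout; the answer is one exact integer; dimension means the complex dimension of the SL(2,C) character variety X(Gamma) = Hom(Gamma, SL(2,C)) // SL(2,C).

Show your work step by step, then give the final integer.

The free group F_42: 42 generators, no relators.
Z^1(Gamma, Ad rho) = (sl_2)^42: a cocycle is a free choice of one sl_2 vector per generator, so dim Z^1 = 3*42 = 126.
Irreducibility makes the coboundary map sl_2 -> Z^1 injective (trivial centralizer), so dim B^1 = 3.
dim X = dim H^1 = dim Z^1 - dim B^1 = 126 - 3 = 123.

123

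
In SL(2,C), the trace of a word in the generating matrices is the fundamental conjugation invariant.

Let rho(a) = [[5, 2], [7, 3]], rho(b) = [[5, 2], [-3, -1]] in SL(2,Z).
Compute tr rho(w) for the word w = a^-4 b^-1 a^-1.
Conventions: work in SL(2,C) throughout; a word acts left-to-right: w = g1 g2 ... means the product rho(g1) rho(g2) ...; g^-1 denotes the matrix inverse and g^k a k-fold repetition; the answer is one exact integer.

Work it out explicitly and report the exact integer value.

115166

rho(a^-1) = [[3, -2], [-7, 5]]
... * rho(a^-1) = [[3, -2], [-7, 5]]  ->  [[23, -16], [-56, 39]]
... * rho(a^-1) = [[3, -2], [-7, 5]]  ->  [[181, -126], [-441, 307]]
... * rho(a^-1) = [[3, -2], [-7, 5]]  ->  [[1425, -992], [-3472, 2417]]
... * rho(b^-1) = [[-1, -2], [3, 5]]  ->  [[-4401, -7810], [10723, 19029]]
... * rho(a^-1) = [[3, -2], [-7, 5]]  ->  [[41467, -30248], [-101034, 73699]]
tr = 41467 + 73699 = 115166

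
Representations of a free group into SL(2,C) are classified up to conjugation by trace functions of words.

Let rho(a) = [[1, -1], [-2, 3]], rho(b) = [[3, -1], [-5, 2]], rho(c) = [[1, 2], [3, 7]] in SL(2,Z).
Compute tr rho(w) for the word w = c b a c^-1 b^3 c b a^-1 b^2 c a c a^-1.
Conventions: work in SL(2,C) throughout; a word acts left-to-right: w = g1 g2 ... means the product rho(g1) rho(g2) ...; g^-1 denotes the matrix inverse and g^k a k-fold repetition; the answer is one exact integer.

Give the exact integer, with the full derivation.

rho(c) = [[1, 2], [3, 7]]
... * rho(b) = [[3, -1], [-5, 2]]  ->  [[-7, 3], [-26, 11]]
... * rho(a) = [[1, -1], [-2, 3]]  ->  [[-13, 16], [-48, 59]]
... * rho(c^-1) = [[7, -2], [-3, 1]]  ->  [[-139, 42], [-513, 155]]
... * rho(b) = [[3, -1], [-5, 2]]  ->  [[-627, 223], [-2314, 823]]
... * rho(b) = [[3, -1], [-5, 2]]  ->  [[-2996, 1073], [-11057, 3960]]
... * rho(b) = [[3, -1], [-5, 2]]  ->  [[-14353, 5142], [-52971, 18977]]
... * rho(c) = [[1, 2], [3, 7]]  ->  [[1073, 7288], [3960, 26897]]
... * rho(b) = [[3, -1], [-5, 2]]  ->  [[-33221, 13503], [-122605, 49834]]
... * rho(a^-1) = [[3, 1], [2, 1]]  ->  [[-72657, -19718], [-268147, -72771]]
... * rho(b) = [[3, -1], [-5, 2]]  ->  [[-119381, 33221], [-440586, 122605]]
... * rho(b) = [[3, -1], [-5, 2]]  ->  [[-524248, 185823], [-1934783, 685796]]
... * rho(c) = [[1, 2], [3, 7]]  ->  [[33221, 252265], [122605, 931006]]
... * rho(a) = [[1, -1], [-2, 3]]  ->  [[-471309, 723574], [-1739407, 2670413]]
... * rho(c) = [[1, 2], [3, 7]]  ->  [[1699413, 4122400], [6271832, 15214077]]
... * rho(a^-1) = [[3, 1], [2, 1]]  ->  [[13343039, 5821813], [49243650, 21485909]]
tr = 13343039 + 21485909 = 34828948

34828948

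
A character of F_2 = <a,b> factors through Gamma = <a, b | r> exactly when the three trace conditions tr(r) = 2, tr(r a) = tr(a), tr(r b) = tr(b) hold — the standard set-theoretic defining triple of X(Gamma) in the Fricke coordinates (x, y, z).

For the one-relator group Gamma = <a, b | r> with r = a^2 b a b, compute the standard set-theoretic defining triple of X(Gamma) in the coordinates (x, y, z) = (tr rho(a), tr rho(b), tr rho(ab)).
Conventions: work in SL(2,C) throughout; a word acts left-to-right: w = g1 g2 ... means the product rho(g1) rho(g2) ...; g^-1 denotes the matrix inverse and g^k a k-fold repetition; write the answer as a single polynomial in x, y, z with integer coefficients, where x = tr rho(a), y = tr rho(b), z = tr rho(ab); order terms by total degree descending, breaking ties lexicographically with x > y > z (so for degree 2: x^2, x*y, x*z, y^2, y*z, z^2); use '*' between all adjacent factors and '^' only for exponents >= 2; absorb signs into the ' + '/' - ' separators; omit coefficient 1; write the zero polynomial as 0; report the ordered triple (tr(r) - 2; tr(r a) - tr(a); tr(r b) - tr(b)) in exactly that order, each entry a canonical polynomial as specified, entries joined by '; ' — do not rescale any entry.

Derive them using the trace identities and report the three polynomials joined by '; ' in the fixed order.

trace(b a b a) = trace(b a) trace(b a) - trace(1)   [split at repeated b] = z^2 - 2
trace(b a b) = trace(b) trace(a b) - trace(a) = y*z - x
reduce: trace(a^2 b a b) = trace(a) trace(b a b a) - trace(b a b) = x*z^2 - y*z - x
trace(a^2 b a b a) = trace(a) trace(a b a b a) - trace(a b a b) = x^2*z^2 - x*y*z - x^2 - z^2 + 2
trace(a b a) = trace(a) trace(b a) - trace(b) = x*z - y
trace(b a b^2 a) = trace(b) trace(a b a b) - trace(a b a) = y*z^2 - x*z - y
reduce: trace(b a b^2) = trace(b) trace(b a b) - trace(b a) = y^2*z - x*y - z
trace(a^2 b a b^2) = trace(a) trace(b a b^2 a) - trace(b a b^2) = x*y*z^2 - x^2*z - y^2*z + z
assemble the triple (trace(r) - 2; trace(r a) - x; trace(r b) - y)

x*z^2 - y*z - x - 2; x^2*z^2 - x*y*z - x^2 - z^2 - x + 2; x*y*z^2 - x^2*z - y^2*z - y + z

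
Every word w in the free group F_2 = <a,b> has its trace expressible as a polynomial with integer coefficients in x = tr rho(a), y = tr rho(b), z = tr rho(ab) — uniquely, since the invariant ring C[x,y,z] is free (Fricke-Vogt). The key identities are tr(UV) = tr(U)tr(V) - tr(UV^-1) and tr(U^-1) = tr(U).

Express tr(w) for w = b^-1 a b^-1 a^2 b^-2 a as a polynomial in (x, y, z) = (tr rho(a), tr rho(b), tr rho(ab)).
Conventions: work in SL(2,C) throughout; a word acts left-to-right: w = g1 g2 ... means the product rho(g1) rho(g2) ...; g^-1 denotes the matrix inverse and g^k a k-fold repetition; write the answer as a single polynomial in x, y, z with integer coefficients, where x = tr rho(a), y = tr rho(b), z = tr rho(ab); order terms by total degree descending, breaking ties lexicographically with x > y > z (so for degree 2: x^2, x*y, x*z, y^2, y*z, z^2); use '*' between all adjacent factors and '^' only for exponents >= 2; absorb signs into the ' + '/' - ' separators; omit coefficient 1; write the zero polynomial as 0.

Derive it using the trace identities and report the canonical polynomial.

x^4*y^4 - 3*x^3*y^3*z - x^4*y^2 - x^2*y^4 + 3*x^2*y^2*z^2 + 2*x^3*y*z + 2*x*y^3*z - x*y*z^3 - x^2*z^2 - y^2*z^2 - x*y*z + x^2 + y^2 + z^2 - 2

tr(a^2) = tr(a) tr(a) - tr(1) = x^2 - 2
tr(a^3) = tr(a) tr(a^2) - tr(a) = x^3 - 3*x
and tr(a^4) = tr(a) tr(a^3) - tr(a^2) = x^4 - 4*x^2 + 2
tr(b a^2) = tr(a) tr(b a) - tr(b) = x*z - y
next, tr(b a^3) = tr(a) tr(b a^2) - tr(b a) = x^2*z - x*y - z
tr(a^4 b) = tr(a) tr(b a^3) - tr(b a^2) = x^3*z - x^2*y - 2*x*z + y
tr(a^2 b^-1 a^2) = tr(a^4) tr(b) - tr(a^4 b) = x^4*y - x^3*z - 3*x^2*y + 2*x*z + y
tr(b a b a) = tr(b a) tr(b a) - tr(1)   [split at repeated b] = z^2 - 2
tr(b a b) = tr(b) tr(a b) - tr(a) = y*z - x
and tr(b a^2 b a) = tr(a) tr(b a b a) - tr(b a b) = x*z^2 - y*z - x
next, tr(b a^2 b) = tr(b) tr(a^2 b) - tr(a^2) = x*y*z - x^2 - y^2 + 2
and tr(a^2 b a^2 b) = tr(a) tr(b a^2 b a) - tr(b a^2 b) = x^2*z^2 - 2*x*y*z + y^2 - 2
tr(a^2 b^-1 a^2 b) = tr(a^2 b a^2) tr(b) - tr(a^2 b a^2 b) = x^3*y*z - x^2*y^2 - x^2*z^2 + 2
tr(a^2 b^-1 a^2 b^-1) = tr(a^2 b^-1 a^2) tr(b) - tr(a^2 b^-1 a^2 b) = x^4*y^2 - 2*x^3*y*z - 2*x^2*y^2 + x^2*z^2 + 2*x*y*z + y^2 - 2
tr(a b^-1 a^2 b^-2 a) = tr(a^2 b^-1 a^2 b^-1) tr(b) - tr(a^2 b^-1 a^2) = x^4*y^3 - 2*x^3*y^2*z - x^4*y - 2*x^2*y^3 + x^2*y*z^2 + x^3*z + 2*x*y^2*z + 3*x^2*y + y^3 - 2*x*z - 3*y
tr(a b a^3 b) = tr(a) tr(a b a b a) - tr(a b a b) = x^2*z^2 - x*y*z - x^2 - z^2 + 2
tr(b^-1 a b a^3) = tr(a b a^3) tr(b) - tr(a b a^3 b) = x^3*y*z - x^2*y^2 - x^2*z^2 - x*y*z + x^2 + y^2 + z^2 - 2
next, tr(a^2 b^-2 a b a) = tr(b^-1 a b a^3) tr(b) - tr(b^-1 a b a^3 b) = x^3*y^2*z - x^2*y^3 - x^2*y*z^2 - x^3*z - x*y^2*z + 2*x^2*y + y^3 + y*z^2 + 2*x*z - 3*y
and tr(b a b a b a) = tr(b a b a) tr(b a) - tr(a b)   [split at repeated b] = z^3 - 3*z
and tr(b a b a b) = tr(b) tr(a b a b) - tr(a b a) = y*z^2 - x*z - y
next, tr(a b a b a^2 b) = tr(a) tr(b a b a b a) - tr(b a b a b) = x*z^3 - y*z^2 - 2*x*z + y
tr(b^-1 a b a b a^2) = tr(a b a b a^2) tr(b) - tr(a b a b a^2 b) = x^2*y*z^2 - x*y^2*z - x*z^3 - x^2*y + 2*x*z + y
tr(a^2 b^-2 a b a b) = tr(b^-1 a b a b a^2) tr(b) - tr(b^-1 a b a b a^2 b) = x^2*y^2*z^2 - x*y^3*z - x*y*z^3 - x^2*y^2 - x^2*z^2 + 3*x*y*z + x^2 + y^2 + z^2 - 2
and tr(a b^-1 a^2 b^-2 a b) = tr(a^2 b^-2 a b a) tr(b) - tr(a^2 b^-2 a b a b) = x^3*y^3*z - x^2*y^4 - 2*x^2*y^2*z^2 - x^3*y*z + x*y*z^3 + 3*x^2*y^2 + x^2*z^2 + y^4 + y^2*z^2 - x*y*z - x^2 - 4*y^2 - z^2 + 2
tr(b^-1 a b^-1 a^2 b^-2 a) = tr(a b^-1 a^2 b^-2 a) tr(b) - tr(a b^-1 a^2 b^-2 a b) = x^4*y^4 - 3*x^3*y^3*z - x^4*y^2 - x^2*y^4 + 3*x^2*y^2*z^2 + 2*x^3*y*z + 2*x*y^3*z - x*y*z^3 - x^2*z^2 - y^2*z^2 - x*y*z + x^2 + y^2 + z^2 - 2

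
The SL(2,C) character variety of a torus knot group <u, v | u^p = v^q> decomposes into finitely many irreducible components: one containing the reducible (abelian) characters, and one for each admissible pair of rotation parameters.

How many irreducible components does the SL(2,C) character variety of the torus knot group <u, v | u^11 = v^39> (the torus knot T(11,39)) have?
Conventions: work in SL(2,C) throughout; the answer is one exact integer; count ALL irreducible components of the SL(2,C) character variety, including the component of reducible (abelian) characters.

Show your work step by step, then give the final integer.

191

In the torus knot group T(11,39), u^11 = v^39 is central, so an irreducible representation sends it to +I or -I (Schur).
So on each irreducible component the traces are pinned: tr(u) = 2*cos(pi*alpha/11) with 1 <= alpha <= 10, tr(v) = 2*cos(pi*beta/39) with 1 <= beta <= 38.
u^11 = (-1)^alpha I and v^39 = (-1)^beta I must agree, so alpha and beta have equal parity.
Enumerate parity-matched pairs: 5*19 odd-odd plus 5*19 even-even gives 190.
That is 190 components of irreducible characters, and with the reducible (abelian) component the total is 191.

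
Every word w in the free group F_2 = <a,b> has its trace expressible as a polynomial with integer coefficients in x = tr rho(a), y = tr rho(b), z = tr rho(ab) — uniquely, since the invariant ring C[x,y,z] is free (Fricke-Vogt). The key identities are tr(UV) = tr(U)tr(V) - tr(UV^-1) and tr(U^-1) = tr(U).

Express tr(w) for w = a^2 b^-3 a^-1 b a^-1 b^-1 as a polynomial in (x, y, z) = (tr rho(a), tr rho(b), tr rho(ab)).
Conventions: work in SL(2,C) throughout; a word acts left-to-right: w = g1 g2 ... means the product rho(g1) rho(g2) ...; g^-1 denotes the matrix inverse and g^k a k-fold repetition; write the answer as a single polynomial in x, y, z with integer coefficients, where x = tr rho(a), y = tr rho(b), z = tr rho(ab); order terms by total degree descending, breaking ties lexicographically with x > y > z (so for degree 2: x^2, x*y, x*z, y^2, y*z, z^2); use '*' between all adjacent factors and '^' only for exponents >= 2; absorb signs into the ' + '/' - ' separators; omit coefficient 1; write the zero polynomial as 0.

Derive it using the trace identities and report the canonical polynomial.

x^3*y^4*z - x^4*y^3 - x^2*y^5 - 2*x^2*y^3*z^2 + x*y^2*z^3 + x^4*y + 6*x^2*y^3 + 2*x^2*y*z^2 + y^5 + y^3*z^2 - x^3*z - 3*x*y^2*z - x*z^3 - 6*x^2*y - 5*y^3 - 2*y*z^2 + 4*x*z + 5*y

reduce: tr(b a b) = tr(b) tr(a b) - tr(a)  (reduce the b square) = y*z - x
tr(b a b a) = tr(b a) tr(b a) - tr(1)  (split on b) = z^2 - 2
reduce: tr(a^-1 b a b) = tr(b a b) tr(a) - tr(b a b a)  (eliminate a^-1) = x*y*z - x^2 - z^2 + 2
so tr(b^-1 a^-1 b a) = tr(a^-1 b a) tr(b) - tr(a^-1 b a b)  (eliminate b^-1) = -x*y*z + x^2 + y^2 + z^2 - 2
tr(b^-2 a^-1 b a) = tr(b^-1 a^-1 b a) tr(b) - tr(b^-1 a^-1 b a b)  (eliminate b^-1) = -x*y^2*z + x^2*y + y^3 + y*z^2 - 3*y
tr(a b^-3 a^-1 b) = tr(b^-2 a^-1 b a) tr(b) - tr(b^-2 a^-1 b a b)  (eliminate b^-1) = -x*y^3*z + x^2*y^2 + y^4 + y^2*z^2 + x*y*z - x^2 - 4*y^2 - z^2 + 2
tr(a^2) = tr(a) tr(a) - tr(1)  (reduce the a square) = x^2 - 2
reduce: tr(b a^2) = tr(a) tr(b a) - tr(b)  (reduce the a square) = x*z - y
tr(a b a^2) = tr(a) tr(b a^2) - tr(b a)  (reduce the a square) = x^2*z - x*y - z
so tr(a b a^2 b) = tr(a) tr(b a b a) - tr(b a b)  (reduce the a square) = x*z^2 - y*z - x
tr(b a^2 b^-1 a) = tr(a b a^2) tr(b) - tr(a b a^2 b)  (eliminate b^-1) = x^2*y*z - x*y^2 - x*z^2 + x
tr(a^-1 b a^2 b^-1) = tr(b a^2 b^-1) tr(a) - tr(b a^2 b^-1 a)  (eliminate a^-1) = -x^2*y*z + x^3 + x*y^2 + x*z^2 - 3*x
tr(a^3) = tr(a) tr(a^2) - tr(a)  (reduce the a square) = x^3 - 3*x
reduce: tr(a b^2 a^2) = tr(b) tr(a^3 b) - tr(a^3)  (reduce the b square) = x^2*y*z - x^3 - x*y^2 - y*z + 3*x
tr(b a b^2 a) = tr(b) tr(a b a b) - tr(a b a)  (reduce the b square) = y*z^2 - x*z - y
so tr(b a b^2) = tr(b) tr(b a b) - tr(b a)  (reduce the b square) = y^2*z - x*y - z
tr(a b^2 a^2 b) = tr(a) tr(b a b^2 a) - tr(b a b^2)  (reduce the a square) = x*y*z^2 - x^2*z - y^2*z + z
tr(b a^2 b^-1 a b) = tr(a b^2 a^2) tr(b) - tr(a b^2 a^2 b)  (eliminate b^-1) = x^2*y^2*z - x^3*y - x*y^3 - x*y*z^2 + x^2*z + 3*x*y - z
tr(a b a b a^2) = tr(a) tr(b a b a^2) - tr(b a b a)  (reduce the a square) = x^2*z^2 - x*y*z - x^2 - z^2 + 2
tr(b a b a b a) = tr(b a b a) tr(b a) - tr(a b)  (split on b) = z^3 - 3*z
tr(a b a b a^2 b) = tr(a) tr(b a b a b a) - tr(b a b a b)  (reduce the a square) = x*z^3 - y*z^2 - 2*x*z + y
tr(b a^2 b^-1 a b a) = tr(a b a b a^2) tr(b) - tr(a b a b a^2 b)  (eliminate b^-1) = x^2*y*z^2 - x*y^2*z - x*z^3 - x^2*y + 2*x*z + y
so tr(b^-1 a b a^-1 b a^2) = tr(b a^2 b^-1 a b) tr(a) - tr(b a^2 b^-1 a b a)  (eliminate a^-1) = x^3*y^2*z - x^4*y - x^2*y^3 - 2*x^2*y*z^2 + x^3*z + x*y^2*z + x*z^3 + 4*x^2*y - 3*x*z - y
so tr(a b a^-1 b a^2) = tr(b a^3 b) tr(a) - tr(b a^3 b a)  (eliminate a^-1) = x^3*y*z - x^4 - x^2*y^2 - x^2*z^2 + 4*x^2 + z^2 - 2
tr(b a^-1 b a^2 b^-2 a) = tr(b^-1 a b a^-1 b a^2) tr(b) - tr(b^-1 a b a^-1 b a^2 b)  (eliminate b^-1) = x^3*y^3*z - x^4*y^2 - x^2*y^4 - 2*x^2*y^2*z^2 + x*y^3*z + x*y*z^3 + x^4 + 5*x^2*y^2 + x^2*z^2 - 3*x*y*z - 4*x^2 - y^2 - z^2 + 2
tr(a^-1 b a^-1 b a^2 b^-2) = tr(b a^-1 b a^2 b^-2) tr(a) - tr(b a^-1 b a^2 b^-2 a)  (eliminate a^-1) = -x^3*y^3*z + x^4*y^2 + x^2*y^4 + 2*x^2*y^2*z^2 - x^3*y*z - x*y^3*z - x*y*z^3 - 4*x^2*y^2 + 3*x*y*z + x^2 + y^2 + z^2 - 2
tr(a^-1 b a^-1 b a^2 b^-1) = tr(b a^-1 b a^2 b^-1) tr(a) - tr(b a^-1 b a^2 b^-1 a)  (eliminate a^-1) = -x^3*y^2*z + x^4*y + x^2*y^3 + 2*x^2*y*z^2 - x^3*z - x*y^2*z - x*z^3 - 4*x^2*y + 4*x*z + y
so tr(a^2 b^-3 a^-1 b a^-1 b) = tr(a^-1 b a^-1 b a^2 b^-2) tr(b) - tr(a^-1 b a^-1 b a^2 b^-1)  (eliminate b^-1) = -x^3*y^4*z + x^4*y^3 + x^2*y^5 + 2*x^2*y^3*z^2 - x*y^4*z - x*y^2*z^3 - x^4*y - 5*x^2*y^3 - 2*x^2*y*z^2 + x^3*z + 4*x*y^2*z + x*z^3 + 5*x^2*y + y^3 + y*z^2 - 4*x*z - 3*y
reduce: tr(a^2 b^-3 a^-1 b a^-1 b^-1) = tr(a^2 b^-3 a^-1 b a^-1) tr(b) - tr(a^2 b^-3 a^-1 b a^-1 b)  (eliminate b^-1) = x^3*y^4*z - x^4*y^3 - x^2*y^5 - 2*x^2*y^3*z^2 + x*y^2*z^3 + x^4*y + 6*x^2*y^3 + 2*x^2*y*z^2 + y^5 + y^3*z^2 - x^3*z - 3*x*y^2*z - x*z^3 - 6*x^2*y - 5*y^3 - 2*y*z^2 + 4*x*z + 5*y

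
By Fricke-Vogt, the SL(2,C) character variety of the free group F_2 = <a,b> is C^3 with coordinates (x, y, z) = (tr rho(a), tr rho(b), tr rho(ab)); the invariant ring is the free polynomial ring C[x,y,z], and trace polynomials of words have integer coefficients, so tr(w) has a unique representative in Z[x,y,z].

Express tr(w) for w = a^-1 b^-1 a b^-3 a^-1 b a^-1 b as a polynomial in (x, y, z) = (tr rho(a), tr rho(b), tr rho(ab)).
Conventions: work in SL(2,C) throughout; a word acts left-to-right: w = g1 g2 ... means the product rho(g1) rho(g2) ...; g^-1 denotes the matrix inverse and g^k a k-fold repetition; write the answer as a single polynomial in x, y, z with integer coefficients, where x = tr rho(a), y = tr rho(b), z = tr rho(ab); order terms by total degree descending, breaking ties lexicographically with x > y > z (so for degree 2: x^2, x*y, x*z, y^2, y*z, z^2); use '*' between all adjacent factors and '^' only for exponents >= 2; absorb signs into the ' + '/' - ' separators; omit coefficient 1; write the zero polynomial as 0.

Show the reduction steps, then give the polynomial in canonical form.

and trace(b a b) = trace(b)*trace(a b) - trace(a) = y*z - x
and trace(b a b a) = trace(b a)*trace(b a) - trace(1)   [split at repeated b] = z^2 - 2
and trace(a^-1 b a b) = trace(b a b)*trace(a) - trace(b a b a) = x*y*z - x^2 - z^2 + 2
trace(a b^-1 a^-1 b) = trace(a^-1 b a)*trace(b) - trace(a^-1 b a b) = -x*y*z + x^2 + y^2 + z^2 - 2
trace(a b a) = trace(a)*trace(b a) - trace(b) = x*z - y
and trace(b a b^-1 a) = trace(a b a)*trace(b) - trace(a b a b) = x*y*z - y^2 - z^2 + 2
trace(a^3 b) = trace(a)*trace(a b a) - trace(a b) = x^2*z - x*y - z
trace(a^2) = trace(a)*trace(a) - trace(1) = x^2 - 2
next, trace(a^3) = trace(a)*trace(a^2) - trace(a) = x^3 - 3*x
and trace(a b^2 a^2) = trace(b)*trace(a^3 b) - trace(a^3) = x^2*y*z - x^3 - x*y^2 - y*z + 3*x
trace(b a b^2 a) = trace(b)*trace(a b a b) - trace(a b a) = y*z^2 - x*z - y
trace(b a b^2) = trace(b)*trace(b a b) - trace(b a) = y^2*z - x*y - z
trace(a b^2 a^2 b) = trace(a)*trace(b a b^2 a) - trace(b a b^2) = x*y*z^2 - x^2*z - y^2*z + z
trace(a b^-1 a b^2 a) = trace(a b^2 a^2)*trace(b) - trace(a b^2 a^2 b) = x^2*y^2*z - x^3*y - x*y^3 - x*y*z^2 + x^2*z + 3*x*y - z
trace(a b a^2 b) = trace(a)*trace(b a b a) - trace(b a b) = x*z^2 - y*z - x
trace(a b^2 a b a) = trace(b)*trace(a b a^2 b) - trace(a b a^2) = x*y*z^2 - x^2*z - y^2*z + z
and trace(a b a b a b) = trace(b a)*trace(b a b a) - trace(b^-1 a^-1)   [split at repeated b] = z^3 - 3*z
next, trace(a b^2 a b a b) = trace(b)*trace(a b a b a b) - trace(a b a b a) = y*z^3 - x*z^2 - 2*y*z + x
and trace(a b^-1 a b^2 a b) = trace(a b^2 a b a)*trace(b) - trace(a b^2 a b a b) = x*y^2*z^2 - x^2*y*z - y^3*z - y*z^3 + x*z^2 + 3*y*z - x
next, trace(b^2 a b^-1 a b^-1 a) = trace(a b^-1 a b^2 a)*trace(b) - trace(a b^-1 a b^2 a b) = x^2*y^3*z - x^3*y^2 - x*y^4 - 2*x*y^2*z^2 + 2*x^2*y*z + y^3*z + y*z^3 + 3*x*y^2 - x*z^2 - 4*y*z + x
trace(b^-1 a b^-1 a^-1 b^2 a) = trace(b^2 a b^-1 a b^-1)*trace(a) - trace(b^2 a b^-1 a b^-1 a) = -x^2*y^3*z + x^3*y^2 + x*y^4 + 2*x*y^2*z^2 - x^2*y*z - y^3*z - y*z^3 - 4*x*y^2 + 4*y*z + x
and trace(b^-1 a^-1 b^2 a^-1 b^-1 a) = trace(b^-1 a b^-1 a^-1 b^2)*trace(a) - trace(b^-1 a b^-1 a^-1 b^2 a) = x^2*y^3*z - x^3*y^2 - x*y^4 - 2*x*y^2*z^2 + y^3*z + y*z^3 + x^3 + 5*x*y^2 + x*z^2 - 4*y*z - 3*x
and trace(b a^-1) = trace(b)*trace(a) - trace(b a) = x*y - z
trace(b^-2 a^-1 b^2 a^-1 b^-1 a) = trace(b^-1 a^-1 b^2 a^-1 b^-1 a)*trace(b) - trace(b^-1 a^-1 b^2 a^-1 b^-1 a b) = x^2*y^4*z - x^3*y^3 - x*y^5 - 2*x*y^3*z^2 + y^4*z + y^2*z^3 + x^3*y + 5*x*y^3 + x*y*z^2 - 4*y^2*z - 4*x*y + z
trace(b a^-1 b^-1 a b^-3 a^-1 b) = trace(b^-2 a^-1 b^2 a^-1 b^-1 a)*trace(b) - trace(b^-2 a^-1 b^2 a^-1 b^-1 a b) = x^2*y^5*z - x^3*y^4 - x*y^6 - 2*x*y^4*z^2 - x^2*y^3*z + y^5*z + y^3*z^3 + 2*x^3*y^2 + 6*x*y^4 + 3*x*y^2*z^2 - 5*y^3*z - y*z^3 - x^3 - 9*x*y^2 - x*z^2 + 5*y*z + 3*x
trace(b a b^-2 a) = trace(a b a b^-1)*trace(b) - trace(a b a) = x*y^2*z - y^3 - y*z^2 - x*z + 3*y
next, trace(b^-2 a^-1 b a) = trace(b a b^-2)*trace(a) - trace(b a b^-2 a) = -x*y^2*z + x^2*y + y^3 + y*z^2 - 3*y
and trace(b^2) = trace(b)*trace(b) - trace(1) = y^2 - 2
next, trace(a b^2 a) = trace(a)*trace(b^2 a) - trace(b^2) = x*y*z - x^2 - y^2 + 2
next, trace(b a b^2 a b^-1 a) = trace(a b a b^2 a)*trace(b) - trace(a b a b^2 a b) = x*y^2*z^2 - x^2*y*z - y^3*z - y*z^3 + x*z^2 + 3*y*z - x
trace(b a b^-1 a^-1 b a b) = trace(b a b^2 a b^-1)*trace(a) - trace(b a b^2 a b^-1 a) = -x*y^2*z^2 + 2*x^2*y*z + y^3*z + y*z^3 - x^3 - x*y^2 - x*z^2 - 3*y*z + 3*x
and trace(b a b a b a b a) = trace(a b)*trace(a b a b a b) - trace(a^-1 b^-1 a^-1 b^-1)   [split at repeated a] = z^4 - 4*z^2 + 2
trace(a^-1 b a b a b a b) = trace(b a b a b a b)*trace(a) - trace(b a b a b a b a) = x*y*z^3 - x^2*z^2 - z^4 - 2*x*y*z + x^2 + 4*z^2 - 2
trace(b a b^-1 a^-1 b a b a) = trace(a^-1 b a b a b a)*trace(b) - trace(a^-1 b a b a b a b) = -x*y*z^3 + x^2*z^2 + y^2*z^2 + z^4 + x*y*z - x^2 - y^2 - 4*z^2 + 2
and trace(a^-1 b a b a^-1 b a b^-1) = trace(b a b^-1 a^-1 b a b)*trace(a) - trace(b a b^-1 a^-1 b a b a) = -x^2*y^2*z^2 + 2*x^3*y*z + x*y^3*z + 2*x*y*z^3 - x^4 - x^2*y^2 - 2*x^2*z^2 - y^2*z^2 - z^4 - 4*x*y*z + 4*x^2 + y^2 + 4*z^2 - 2
trace(b a b a^-1 b) = trace(b^2 a b)*trace(a) - trace(b^2 a b a) = x*y^2*z - x^2*y - y*z^2 + y
trace(a^-1 b a b a^-1 b a b^-2) = trace(a^-1 b a b a^-1 b a b^-1)*trace(b) - trace(a^-1 b a b a^-1 b a) = -x^2*y^3*z^2 + 2*x^3*y^2*z + x*y^4*z + 2*x*y^2*z^3 - x^4*y - x^2*y^3 - 2*x^2*y*z^2 - y^3*z^2 - y*z^4 - 5*x*y^2*z + 5*x^2*y + y^3 + 5*y*z^2 - 3*y
and trace(a b^-3 a^-1 b a b a^-1 b) = trace(a^-1 b a b a^-1 b a b^-2)*trace(b) - trace(a^-1 b a b a^-1 b a b^-1) = -x^2*y^4*z^2 + 2*x^3*y^3*z + x*y^5*z + 2*x*y^3*z^3 - x^4*y^2 - x^2*y^4 - x^2*y^2*z^2 - y^4*z^2 - y^2*z^4 - 2*x^3*y*z - 6*x*y^3*z - 2*x*y*z^3 + x^4 + 6*x^2*y^2 + 2*x^2*z^2 + y^4 + 6*y^2*z^2 + z^4 + 4*x*y*z - 4*x^2 - 4*y^2 - 4*z^2 + 2
trace(b a^-1 b^-1 a b^-3 a^-1 b a) = trace(a b^-3 a^-1 b a b a^-1)*trace(b) - trace(a b^-3 a^-1 b a b a^-1 b) = x^2*y^4*z^2 - 2*x^3*y^3*z - x*y^5*z - 2*x*y^3*z^3 + x^4*y^2 + x^2*y^4 + x^2*y^2*z^2 + y^4*z^2 + y^2*z^4 + 2*x^3*y*z + 5*x*y^3*z + 2*x*y*z^3 - x^4 - 5*x^2*y^2 - 2*x^2*z^2 - 5*y^2*z^2 - z^4 - 4*x*y*z + 4*x^2 + y^2 + 4*z^2 - 2
trace(a^-1 b^-1 a b^-3 a^-1 b a^-1 b) = trace(b a^-1 b^-1 a b^-3 a^-1 b)*trace(a) - trace(b a^-1 b^-1 a b^-3 a^-1 b a) = x^3*y^5*z - x^4*y^4 - x^2*y^6 - 3*x^2*y^4*z^2 + x^3*y^3*z + 2*x*y^5*z + 3*x*y^3*z^3 + x^4*y^2 + 5*x^2*y^4 + 2*x^2*y^2*z^2 - y^4*z^2 - y^2*z^4 - 2*x^3*y*z - 10*x*y^3*z - 3*x*y*z^3 - 4*x^2*y^2 + x^2*z^2 + 5*y^2*z^2 + z^4 + 9*x*y*z - x^2 - y^2 - 4*z^2 + 2

x^3*y^5*z - x^4*y^4 - x^2*y^6 - 3*x^2*y^4*z^2 + x^3*y^3*z + 2*x*y^5*z + 3*x*y^3*z^3 + x^4*y^2 + 5*x^2*y^4 + 2*x^2*y^2*z^2 - y^4*z^2 - y^2*z^4 - 2*x^3*y*z - 10*x*y^3*z - 3*x*y*z^3 - 4*x^2*y^2 + x^2*z^2 + 5*y^2*z^2 + z^4 + 9*x*y*z - x^2 - y^2 - 4*z^2 + 2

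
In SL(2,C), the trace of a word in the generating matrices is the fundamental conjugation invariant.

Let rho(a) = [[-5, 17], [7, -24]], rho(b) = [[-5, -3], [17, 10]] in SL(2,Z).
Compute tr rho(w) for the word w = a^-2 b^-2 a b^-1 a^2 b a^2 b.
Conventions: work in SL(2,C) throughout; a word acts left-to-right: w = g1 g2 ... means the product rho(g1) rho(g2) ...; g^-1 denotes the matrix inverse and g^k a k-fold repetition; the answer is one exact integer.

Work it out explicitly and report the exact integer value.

rho(a^-1) = [[-24, -17], [-7, -5]]
... * rho(a^-1) = [[-24, -17], [-7, -5]]  ->  [[695, 493], [203, 144]]
... * rho(b^-1) = [[10, 3], [-17, -5]]  ->  [[-1431, -380], [-418, -111]]
... * rho(b^-1) = [[10, 3], [-17, -5]]  ->  [[-7850, -2393], [-2293, -699]]
... * rho(a) = [[-5, 17], [7, -24]]  ->  [[22499, -76018], [6572, -22205]]
... * rho(b^-1) = [[10, 3], [-17, -5]]  ->  [[1517296, 447587], [443205, 130741]]
... * rho(a) = [[-5, 17], [7, -24]]  ->  [[-4453371, 15051944], [-1300838, 4396701]]
... * rho(a) = [[-5, 17], [7, -24]]  ->  [[127630463, -436953963], [37281097, -127635070]]
... * rho(b) = [[-5, -3], [17, 10]]  ->  [[-8066369686, -4752431019], [-2356201675, -1388193991]]
... * rho(a) = [[-5, 17], [7, -24]]  ->  [[7064831297, -23069940206], [2063650438, -6738772691]]
... * rho(a) = [[-5, 17], [7, -24]]  ->  [[-196813737927, 673780696993], [-57489661027, 196812602030]]
... * rho(b) = [[-5, -3], [17, 10]]  ->  [[12438340538516, 7328248183711], [3633262539645, 2140595003381]]
tr = 12438340538516 + 2140595003381 = 14578935541897

14578935541897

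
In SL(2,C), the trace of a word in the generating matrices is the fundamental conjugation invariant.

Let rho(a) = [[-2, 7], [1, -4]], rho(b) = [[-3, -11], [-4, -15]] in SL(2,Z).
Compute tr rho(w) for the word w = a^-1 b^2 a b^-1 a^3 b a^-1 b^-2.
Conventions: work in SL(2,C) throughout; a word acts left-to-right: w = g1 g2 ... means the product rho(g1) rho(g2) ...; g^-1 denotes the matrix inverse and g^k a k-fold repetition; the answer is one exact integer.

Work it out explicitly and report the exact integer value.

rho(a^-1) = [[-4, -7], [-1, -2]]
... * rho(b) = [[-3, -11], [-4, -15]]  ->  [[40, 149], [11, 41]]
... * rho(b) = [[-3, -11], [-4, -15]]  ->  [[-716, -2675], [-197, -736]]
... * rho(a) = [[-2, 7], [1, -4]]  ->  [[-1243, 5688], [-342, 1565]]
... * rho(b^-1) = [[-15, 11], [4, -3]]  ->  [[41397, -30737], [11390, -8457]]
... * rho(a) = [[-2, 7], [1, -4]]  ->  [[-113531, 412727], [-31237, 113558]]
... * rho(a) = [[-2, 7], [1, -4]]  ->  [[639789, -2445625], [176032, -672891]]
... * rho(a) = [[-2, 7], [1, -4]]  ->  [[-3725203, 14261023], [-1024955, 3923788]]
... * rho(b) = [[-3, -11], [-4, -15]]  ->  [[-45868483, -172938112], [-12620287, -47582315]]
... * rho(a^-1) = [[-4, -7], [-1, -2]]  ->  [[356412044, 666955605], [98063463, 183506639]]
... * rho(b^-1) = [[-15, 11], [4, -3]]  ->  [[-2678358240, 1919665669], [-736925389, 528178176]]
... * rho(b^-1) = [[-15, 11], [4, -3]]  ->  [[47854036276, -35220937647], [13166593539, -9690713807]]
tr = 47854036276 + -9690713807 = 38163322469

38163322469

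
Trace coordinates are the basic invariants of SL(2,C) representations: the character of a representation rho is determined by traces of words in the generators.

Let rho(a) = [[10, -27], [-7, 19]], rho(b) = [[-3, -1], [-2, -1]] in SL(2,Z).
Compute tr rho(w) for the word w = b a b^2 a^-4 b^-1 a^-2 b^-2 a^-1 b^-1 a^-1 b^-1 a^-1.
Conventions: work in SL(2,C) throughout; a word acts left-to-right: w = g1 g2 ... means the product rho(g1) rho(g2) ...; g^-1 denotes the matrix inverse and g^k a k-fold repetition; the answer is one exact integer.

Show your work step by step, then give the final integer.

-901326292963986

rho(b) = [[-3, -1], [-2, -1]]
... * rho(a) = [[10, -27], [-7, 19]]  ->  [[-23, 62], [-13, 35]]
... * rho(b) = [[-3, -1], [-2, -1]]  ->  [[-55, -39], [-31, -22]]
... * rho(b) = [[-3, -1], [-2, -1]]  ->  [[243, 94], [137, 53]]
... * rho(a^-1) = [[19, 27], [7, 10]]  ->  [[5275, 7501], [2974, 4229]]
... * rho(a^-1) = [[19, 27], [7, 10]]  ->  [[152732, 217435], [86109, 122588]]
... * rho(a^-1) = [[19, 27], [7, 10]]  ->  [[4423953, 6298114], [2494187, 3550823]]
... * rho(a^-1) = [[19, 27], [7, 10]]  ->  [[128141905, 182427871], [72245314, 102851279]]
... * rho(b^-1) = [[-1, 1], [2, -3]]  ->  [[236713837, -419141708], [133457244, -236308523]]
... * rho(a^-1) = [[19, 27], [7, 10]]  ->  [[1563570947, 2199856519], [881527975, 1240260358]]
... * rho(a^-1) = [[19, 27], [7, 10]]  ->  [[45106843626, 64214980759], [25430854031, 36203858905]]
... * rho(b^-1) = [[-1, 1], [2, -3]]  ->  [[83323117892, -147538098651], [46976863779, -83180722684]]
... * rho(b^-1) = [[-1, 1], [2, -3]]  ->  [[-378399315194, 525937413845], [-213338309147, 296519031831]]
... * rho(a^-1) = [[19, 27], [7, 10]]  ->  [[-3508025091771, -4957407371788], [-1977794650976, -2794944028659]]
... * rho(b^-1) = [[-1, 1], [2, -3]]  ->  [[-6406789651805, 11364197023593], [-3612093406342, 6407037435001]]
... * rho(a^-1) = [[19, 27], [7, 10]]  ->  [[-42179624219144, -59341350362805], [-23780512675491, -33456147621224]]
... * rho(b^-1) = [[-1, 1], [2, -3]]  ->  [[-76503076506466, 135844426869271], [-43131782566957, 76587930188181]]
... * rho(a^-1) = [[19, 27], [7, 10]]  ->  [[-502647465537957, -707138796981872], [-283388357454916, -398678827426029]]
tr = -502647465537957 + -398678827426029 = -901326292963986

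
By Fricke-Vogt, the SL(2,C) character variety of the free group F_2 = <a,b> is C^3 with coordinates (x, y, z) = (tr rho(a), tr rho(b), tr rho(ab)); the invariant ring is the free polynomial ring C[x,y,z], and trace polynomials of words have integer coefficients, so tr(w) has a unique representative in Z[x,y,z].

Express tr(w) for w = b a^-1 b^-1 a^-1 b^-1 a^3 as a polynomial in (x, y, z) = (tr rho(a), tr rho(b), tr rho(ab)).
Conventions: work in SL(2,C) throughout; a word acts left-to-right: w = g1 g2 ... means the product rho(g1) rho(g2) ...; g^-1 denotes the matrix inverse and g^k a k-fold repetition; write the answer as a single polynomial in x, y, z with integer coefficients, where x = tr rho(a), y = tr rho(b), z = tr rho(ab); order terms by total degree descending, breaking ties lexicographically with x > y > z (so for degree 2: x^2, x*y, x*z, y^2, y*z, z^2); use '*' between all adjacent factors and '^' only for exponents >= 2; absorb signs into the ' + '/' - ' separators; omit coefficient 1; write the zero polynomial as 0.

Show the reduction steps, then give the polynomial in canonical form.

-x^3*y*z^2 + x^4*z + x^2*y^2*z + x^2*z^3 + x*y*z^2 - 5*x^2*z - y^2*z - z^3 + x*y + 3*z

tr(a^2) = tr(a) tr(a) - tr(1) = x^2 - 2
apply: tr(a^3) = tr(a) tr(a^2) - tr(a) = x^3 - 3*x
use: tr(b a^2) = tr(a) tr(b a) - tr(b) = x*z - y
apply: tr(a b a^2) = tr(a) tr(b a^2) - tr(b a) = x^2*z - x*y - z
apply: tr(a^3 b a) = tr(a) tr(a b a^2) - tr(a b a) = x^3*z - x^2*y - 2*x*z + y
tr(b a b a) = tr(a b) tr(a b) - tr(1)   [split at repeated a] = z^2 - 2
tr(b a b) = tr(b) tr(a b) - tr(a) = y*z - x
use: tr(a b a b a) = tr(a) tr(b a b a) - tr(b a b) = x*z^2 - y*z - x
apply: tr(a^3 b a b) = tr(a) tr(a b a b a) - tr(a b a b) = x^2*z^2 - x*y*z - x^2 - z^2 + 2
tr(b^-1 a^3 b a) = tr(a^3 b a) tr(b) - tr(a^3 b a b) = x^3*y*z - x^2*y^2 - x^2*z^2 - x*y*z + x^2 + y^2 + z^2 - 2
tr(a^3 b a^-1 b^-1) = tr(b^-1 a^3 b) tr(a) - tr(b^-1 a^3 b a) = -x^3*y*z + x^4 + x^2*y^2 + x^2*z^2 + x*y*z - 4*x^2 - y^2 - z^2 + 2
apply: tr(b^-1 a^3 b a^-1 b^-1) = tr(a^3 b a^-1 b^-1) tr(b) - tr(a^3 b a^-1) = -x^3*y^2*z + x^4*y + x^2*y^3 + x^2*y*z^2 + x*y^2*z - 4*x^2*y - y^3 - y*z^2 - x*z + 3*y
use: tr(a^2 b^2 a) = tr(b) tr(a^3 b) - tr(a^3) = x^2*y*z - x^3 - x*y^2 - y*z + 3*x
apply: tr(b^2) = tr(b) tr(b) - tr(1) = y^2 - 2
tr(a^2 b^2) = tr(a) tr(b^2 a) - tr(b^2) = x*y*z - x^2 - y^2 + 2
use: tr(b a^4 b) = tr(a) tr(a^2 b^2 a) - tr(a^2 b^2) = x^3*y*z - x^4 - x^2*y^2 - 2*x*y*z + 4*x^2 + y^2 - 2
apply: tr(b a^4 b a) = tr(a) tr(a^2 b a b a) - tr(a^2 b a b) = x^3*z^2 - x^2*y*z - x^3 - 2*x*z^2 + y*z + 3*x
use: tr(a^4 b a^-1 b) = tr(b a^4 b) tr(a) - tr(b a^4 b a) = x^4*y*z - x^5 - x^3*y^2 - x^3*z^2 - x^2*y*z + 5*x^3 + x*y^2 + 2*x*z^2 - y*z - 5*x
tr(a^3 b a^-1 b^-1 a) = tr(a^4 b a^-1) tr(b) - tr(a^4 b a^-1 b) = -x^4*y*z + x^5 + x^3*y^2 + x^3*z^2 + 2*x^2*y*z - 5*x^3 - 2*x*y^2 - 2*x*z^2 + 5*x
tr(b a^2 b a^2) = tr(a) tr(b a^2 b a) - tr(b a^2 b) = x^2*z^2 - 2*x*y*z + y^2 - 2
tr(a b a^3 b a) = tr(a) tr(b a^2 b a^2) - tr(b a^2 b a) = x^3*z^2 - 2*x^2*y*z + x*y^2 - x*z^2 + y*z - x
tr(b a b a b a) = tr(b a b a) tr(b a) - tr(a b)   [split at repeated b] = z^3 - 3*z
tr(b a b a b) = tr(b) tr(a b a b) - tr(a b a) = y*z^2 - x*z - y
apply: tr(a b a b a b a) = tr(a) tr(b a b a b a) - tr(b a b a b) = x*z^3 - y*z^2 - 2*x*z + y
tr(a b a^3 b a b) = tr(a) tr(a b a b a b a) - tr(a b a b a b) = x^2*z^3 - x*y*z^2 - 2*x^2*z - z^3 + x*y + 3*z
apply: tr(b^-1 a b a^3 b a) = tr(a b a^3 b a) tr(b) - tr(a b a^3 b a b) = x^3*y*z^2 - 2*x^2*y^2*z - x^2*z^3 + x*y^3 + 2*x^2*z + y^2*z + z^3 - 2*x*y - 3*z
tr(a^3 b a^-1 b^-1 a b) = tr(b^-1 a b a^3 b) tr(a) - tr(b^-1 a b a^3 b a) = -x^3*y*z^2 + x^4*z + 2*x^2*y^2*z + x^2*z^3 - x^3*y - x*y^3 - 4*x^2*z - y^2*z - z^3 + 3*x*y + 3*z
tr(b^-1 a^3 b a^-1 b^-1 a) = tr(a^3 b a^-1 b^-1 a) tr(b) - tr(a^3 b a^-1 b^-1 a b) = -x^4*y^2*z + x^5*y + x^3*y^3 + 2*x^3*y*z^2 - x^4*z - x^2*z^3 - 4*x^3*y - x*y^3 - 2*x*y*z^2 + 4*x^2*z + y^2*z + z^3 + 2*x*y - 3*z
apply: tr(b a^-1 b^-1 a^-1 b^-1 a^3) = tr(b^-1 a^3 b a^-1 b^-1) tr(a) - tr(b^-1 a^3 b a^-1 b^-1 a) = -x^3*y*z^2 + x^4*z + x^2*y^2*z + x^2*z^3 + x*y*z^2 - 5*x^2*z - y^2*z - z^3 + x*y + 3*z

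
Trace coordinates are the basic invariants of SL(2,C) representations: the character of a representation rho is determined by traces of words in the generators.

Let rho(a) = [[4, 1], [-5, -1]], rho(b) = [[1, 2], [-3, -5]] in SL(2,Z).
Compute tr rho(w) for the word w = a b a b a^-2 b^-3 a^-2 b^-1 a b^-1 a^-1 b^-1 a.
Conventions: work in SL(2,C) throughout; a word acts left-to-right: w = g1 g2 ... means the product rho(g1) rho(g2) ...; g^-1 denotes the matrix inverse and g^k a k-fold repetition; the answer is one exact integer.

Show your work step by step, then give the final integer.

-916462

rho(a) = [[4, 1], [-5, -1]]
... * rho(b) = [[1, 2], [-3, -5]]  ->  [[1, 3], [-2, -5]]
... * rho(a) = [[4, 1], [-5, -1]]  ->  [[-11, -2], [17, 3]]
... * rho(b) = [[1, 2], [-3, -5]]  ->  [[-5, -12], [8, 19]]
... * rho(a^-1) = [[-1, -1], [5, 4]]  ->  [[-55, -43], [87, 68]]
... * rho(a^-1) = [[-1, -1], [5, 4]]  ->  [[-160, -117], [253, 185]]
... * rho(b^-1) = [[-5, -2], [3, 1]]  ->  [[449, 203], [-710, -321]]
... * rho(b^-1) = [[-5, -2], [3, 1]]  ->  [[-1636, -695], [2587, 1099]]
... * rho(b^-1) = [[-5, -2], [3, 1]]  ->  [[6095, 2577], [-9638, -4075]]
... * rho(a^-1) = [[-1, -1], [5, 4]]  ->  [[6790, 4213], [-10737, -6662]]
... * rho(a^-1) = [[-1, -1], [5, 4]]  ->  [[14275, 10062], [-22573, -15911]]
... * rho(b^-1) = [[-5, -2], [3, 1]]  ->  [[-41189, -18488], [65132, 29235]]
... * rho(a) = [[4, 1], [-5, -1]]  ->  [[-72316, -22701], [114353, 35897]]
... * rho(b^-1) = [[-5, -2], [3, 1]]  ->  [[293477, 121931], [-464074, -192809]]
... * rho(a^-1) = [[-1, -1], [5, 4]]  ->  [[316178, 194247], [-499971, -307162]]
... * rho(b^-1) = [[-5, -2], [3, 1]]  ->  [[-998149, -438109], [1578369, 692780]]
... * rho(a) = [[4, 1], [-5, -1]]  ->  [[-1802051, -560040], [2849576, 885589]]
tr = -1802051 + 885589 = -916462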